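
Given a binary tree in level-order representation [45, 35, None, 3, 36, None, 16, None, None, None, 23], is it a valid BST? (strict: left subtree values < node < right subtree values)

Level-order array: [45, 35, None, 3, 36, None, 16, None, None, None, 23]
Validate using subtree bounds (lo, hi): at each node, require lo < value < hi,
then recurse left with hi=value and right with lo=value.
Preorder trace (stopping at first violation):
  at node 45 with bounds (-inf, +inf): OK
  at node 35 with bounds (-inf, 45): OK
  at node 3 with bounds (-inf, 35): OK
  at node 16 with bounds (3, 35): OK
  at node 23 with bounds (16, 35): OK
  at node 36 with bounds (35, 45): OK
No violation found at any node.
Result: Valid BST


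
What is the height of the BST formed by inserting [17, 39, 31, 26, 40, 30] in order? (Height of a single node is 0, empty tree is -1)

Insertion order: [17, 39, 31, 26, 40, 30]
Tree (level-order array): [17, None, 39, 31, 40, 26, None, None, None, None, 30]
Compute height bottom-up (empty subtree = -1):
  height(30) = 1 + max(-1, -1) = 0
  height(26) = 1 + max(-1, 0) = 1
  height(31) = 1 + max(1, -1) = 2
  height(40) = 1 + max(-1, -1) = 0
  height(39) = 1 + max(2, 0) = 3
  height(17) = 1 + max(-1, 3) = 4
Height = 4


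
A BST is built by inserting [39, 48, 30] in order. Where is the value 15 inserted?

Starting tree (level order): [39, 30, 48]
Insertion path: 39 -> 30
Result: insert 15 as left child of 30
Final tree (level order): [39, 30, 48, 15]


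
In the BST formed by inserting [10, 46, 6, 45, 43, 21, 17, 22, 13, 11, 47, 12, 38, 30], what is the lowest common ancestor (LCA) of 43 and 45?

Tree insertion order: [10, 46, 6, 45, 43, 21, 17, 22, 13, 11, 47, 12, 38, 30]
Tree (level-order array): [10, 6, 46, None, None, 45, 47, 43, None, None, None, 21, None, 17, 22, 13, None, None, 38, 11, None, 30, None, None, 12]
In a BST, the LCA of p=43, q=45 is the first node v on the
root-to-leaf path with p <= v <= q (go left if both < v, right if both > v).
Walk from root:
  at 10: both 43 and 45 > 10, go right
  at 46: both 43 and 45 < 46, go left
  at 45: 43 <= 45 <= 45, this is the LCA
LCA = 45


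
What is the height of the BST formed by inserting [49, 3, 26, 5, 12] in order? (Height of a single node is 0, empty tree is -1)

Insertion order: [49, 3, 26, 5, 12]
Tree (level-order array): [49, 3, None, None, 26, 5, None, None, 12]
Compute height bottom-up (empty subtree = -1):
  height(12) = 1 + max(-1, -1) = 0
  height(5) = 1 + max(-1, 0) = 1
  height(26) = 1 + max(1, -1) = 2
  height(3) = 1 + max(-1, 2) = 3
  height(49) = 1 + max(3, -1) = 4
Height = 4


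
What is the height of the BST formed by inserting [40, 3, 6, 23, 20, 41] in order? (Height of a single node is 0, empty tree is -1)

Insertion order: [40, 3, 6, 23, 20, 41]
Tree (level-order array): [40, 3, 41, None, 6, None, None, None, 23, 20]
Compute height bottom-up (empty subtree = -1):
  height(20) = 1 + max(-1, -1) = 0
  height(23) = 1 + max(0, -1) = 1
  height(6) = 1 + max(-1, 1) = 2
  height(3) = 1 + max(-1, 2) = 3
  height(41) = 1 + max(-1, -1) = 0
  height(40) = 1 + max(3, 0) = 4
Height = 4


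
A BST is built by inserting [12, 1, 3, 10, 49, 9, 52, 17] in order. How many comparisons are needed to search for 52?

Search path for 52: 12 -> 49 -> 52
Found: True
Comparisons: 3


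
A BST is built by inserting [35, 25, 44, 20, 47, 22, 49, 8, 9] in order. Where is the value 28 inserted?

Starting tree (level order): [35, 25, 44, 20, None, None, 47, 8, 22, None, 49, None, 9]
Insertion path: 35 -> 25
Result: insert 28 as right child of 25
Final tree (level order): [35, 25, 44, 20, 28, None, 47, 8, 22, None, None, None, 49, None, 9]


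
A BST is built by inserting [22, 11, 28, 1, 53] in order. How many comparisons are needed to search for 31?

Search path for 31: 22 -> 28 -> 53
Found: False
Comparisons: 3


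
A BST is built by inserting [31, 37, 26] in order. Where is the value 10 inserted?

Starting tree (level order): [31, 26, 37]
Insertion path: 31 -> 26
Result: insert 10 as left child of 26
Final tree (level order): [31, 26, 37, 10]


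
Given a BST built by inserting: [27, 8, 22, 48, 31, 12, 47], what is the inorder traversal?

Tree insertion order: [27, 8, 22, 48, 31, 12, 47]
Tree (level-order array): [27, 8, 48, None, 22, 31, None, 12, None, None, 47]
Inorder traversal: [8, 12, 22, 27, 31, 47, 48]


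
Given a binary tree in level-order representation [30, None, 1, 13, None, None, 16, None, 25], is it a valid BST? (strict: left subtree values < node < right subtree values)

Level-order array: [30, None, 1, 13, None, None, 16, None, 25]
Validate using subtree bounds (lo, hi): at each node, require lo < value < hi,
then recurse left with hi=value and right with lo=value.
Preorder trace (stopping at first violation):
  at node 30 with bounds (-inf, +inf): OK
  at node 1 with bounds (30, +inf): VIOLATION
Node 1 violates its bound: not (30 < 1 < +inf).
Result: Not a valid BST


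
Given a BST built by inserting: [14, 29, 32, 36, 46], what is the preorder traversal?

Tree insertion order: [14, 29, 32, 36, 46]
Tree (level-order array): [14, None, 29, None, 32, None, 36, None, 46]
Preorder traversal: [14, 29, 32, 36, 46]


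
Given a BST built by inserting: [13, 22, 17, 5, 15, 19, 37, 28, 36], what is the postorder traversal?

Tree insertion order: [13, 22, 17, 5, 15, 19, 37, 28, 36]
Tree (level-order array): [13, 5, 22, None, None, 17, 37, 15, 19, 28, None, None, None, None, None, None, 36]
Postorder traversal: [5, 15, 19, 17, 36, 28, 37, 22, 13]


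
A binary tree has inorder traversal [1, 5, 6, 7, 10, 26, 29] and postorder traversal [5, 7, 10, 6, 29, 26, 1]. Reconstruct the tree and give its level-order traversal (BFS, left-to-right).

Inorder:   [1, 5, 6, 7, 10, 26, 29]
Postorder: [5, 7, 10, 6, 29, 26, 1]
Algorithm: postorder visits root last, so walk postorder right-to-left;
each value is the root of the current inorder slice — split it at that
value, recurse on the right subtree first, then the left.
Recursive splits:
  root=1; inorder splits into left=[], right=[5, 6, 7, 10, 26, 29]
  root=26; inorder splits into left=[5, 6, 7, 10], right=[29]
  root=29; inorder splits into left=[], right=[]
  root=6; inorder splits into left=[5], right=[7, 10]
  root=10; inorder splits into left=[7], right=[]
  root=7; inorder splits into left=[], right=[]
  root=5; inorder splits into left=[], right=[]
Reconstructed level-order: [1, 26, 6, 29, 5, 10, 7]


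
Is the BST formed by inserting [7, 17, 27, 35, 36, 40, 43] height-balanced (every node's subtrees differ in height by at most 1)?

Tree (level-order array): [7, None, 17, None, 27, None, 35, None, 36, None, 40, None, 43]
Definition: a tree is height-balanced if, at every node, |h(left) - h(right)| <= 1 (empty subtree has height -1).
Bottom-up per-node check:
  node 43: h_left=-1, h_right=-1, diff=0 [OK], height=0
  node 40: h_left=-1, h_right=0, diff=1 [OK], height=1
  node 36: h_left=-1, h_right=1, diff=2 [FAIL (|-1-1|=2 > 1)], height=2
  node 35: h_left=-1, h_right=2, diff=3 [FAIL (|-1-2|=3 > 1)], height=3
  node 27: h_left=-1, h_right=3, diff=4 [FAIL (|-1-3|=4 > 1)], height=4
  node 17: h_left=-1, h_right=4, diff=5 [FAIL (|-1-4|=5 > 1)], height=5
  node 7: h_left=-1, h_right=5, diff=6 [FAIL (|-1-5|=6 > 1)], height=6
Node 36 violates the condition: |-1 - 1| = 2 > 1.
Result: Not balanced


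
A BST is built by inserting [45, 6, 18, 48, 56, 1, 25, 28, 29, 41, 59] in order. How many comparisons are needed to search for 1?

Search path for 1: 45 -> 6 -> 1
Found: True
Comparisons: 3


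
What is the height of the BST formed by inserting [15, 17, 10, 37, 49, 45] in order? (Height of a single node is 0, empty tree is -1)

Insertion order: [15, 17, 10, 37, 49, 45]
Tree (level-order array): [15, 10, 17, None, None, None, 37, None, 49, 45]
Compute height bottom-up (empty subtree = -1):
  height(10) = 1 + max(-1, -1) = 0
  height(45) = 1 + max(-1, -1) = 0
  height(49) = 1 + max(0, -1) = 1
  height(37) = 1 + max(-1, 1) = 2
  height(17) = 1 + max(-1, 2) = 3
  height(15) = 1 + max(0, 3) = 4
Height = 4


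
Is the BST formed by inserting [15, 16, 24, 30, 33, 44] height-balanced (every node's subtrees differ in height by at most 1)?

Tree (level-order array): [15, None, 16, None, 24, None, 30, None, 33, None, 44]
Definition: a tree is height-balanced if, at every node, |h(left) - h(right)| <= 1 (empty subtree has height -1).
Bottom-up per-node check:
  node 44: h_left=-1, h_right=-1, diff=0 [OK], height=0
  node 33: h_left=-1, h_right=0, diff=1 [OK], height=1
  node 30: h_left=-1, h_right=1, diff=2 [FAIL (|-1-1|=2 > 1)], height=2
  node 24: h_left=-1, h_right=2, diff=3 [FAIL (|-1-2|=3 > 1)], height=3
  node 16: h_left=-1, h_right=3, diff=4 [FAIL (|-1-3|=4 > 1)], height=4
  node 15: h_left=-1, h_right=4, diff=5 [FAIL (|-1-4|=5 > 1)], height=5
Node 30 violates the condition: |-1 - 1| = 2 > 1.
Result: Not balanced


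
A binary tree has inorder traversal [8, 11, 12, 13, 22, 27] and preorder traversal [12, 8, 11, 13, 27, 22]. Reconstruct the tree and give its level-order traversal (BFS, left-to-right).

Inorder:  [8, 11, 12, 13, 22, 27]
Preorder: [12, 8, 11, 13, 27, 22]
Algorithm: preorder visits root first, so consume preorder in order;
for each root, split the current inorder slice at that value into
left-subtree inorder and right-subtree inorder, then recurse.
Recursive splits:
  root=12; inorder splits into left=[8, 11], right=[13, 22, 27]
  root=8; inorder splits into left=[], right=[11]
  root=11; inorder splits into left=[], right=[]
  root=13; inorder splits into left=[], right=[22, 27]
  root=27; inorder splits into left=[22], right=[]
  root=22; inorder splits into left=[], right=[]
Reconstructed level-order: [12, 8, 13, 11, 27, 22]


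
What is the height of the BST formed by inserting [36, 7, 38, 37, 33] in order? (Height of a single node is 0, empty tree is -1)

Insertion order: [36, 7, 38, 37, 33]
Tree (level-order array): [36, 7, 38, None, 33, 37]
Compute height bottom-up (empty subtree = -1):
  height(33) = 1 + max(-1, -1) = 0
  height(7) = 1 + max(-1, 0) = 1
  height(37) = 1 + max(-1, -1) = 0
  height(38) = 1 + max(0, -1) = 1
  height(36) = 1 + max(1, 1) = 2
Height = 2


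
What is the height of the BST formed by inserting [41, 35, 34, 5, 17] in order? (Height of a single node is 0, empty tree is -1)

Insertion order: [41, 35, 34, 5, 17]
Tree (level-order array): [41, 35, None, 34, None, 5, None, None, 17]
Compute height bottom-up (empty subtree = -1):
  height(17) = 1 + max(-1, -1) = 0
  height(5) = 1 + max(-1, 0) = 1
  height(34) = 1 + max(1, -1) = 2
  height(35) = 1 + max(2, -1) = 3
  height(41) = 1 + max(3, -1) = 4
Height = 4


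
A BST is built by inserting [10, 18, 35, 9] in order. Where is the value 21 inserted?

Starting tree (level order): [10, 9, 18, None, None, None, 35]
Insertion path: 10 -> 18 -> 35
Result: insert 21 as left child of 35
Final tree (level order): [10, 9, 18, None, None, None, 35, 21]


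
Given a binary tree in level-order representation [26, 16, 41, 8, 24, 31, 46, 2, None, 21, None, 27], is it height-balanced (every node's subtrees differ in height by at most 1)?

Tree (level-order array): [26, 16, 41, 8, 24, 31, 46, 2, None, 21, None, 27]
Definition: a tree is height-balanced if, at every node, |h(left) - h(right)| <= 1 (empty subtree has height -1).
Bottom-up per-node check:
  node 2: h_left=-1, h_right=-1, diff=0 [OK], height=0
  node 8: h_left=0, h_right=-1, diff=1 [OK], height=1
  node 21: h_left=-1, h_right=-1, diff=0 [OK], height=0
  node 24: h_left=0, h_right=-1, diff=1 [OK], height=1
  node 16: h_left=1, h_right=1, diff=0 [OK], height=2
  node 27: h_left=-1, h_right=-1, diff=0 [OK], height=0
  node 31: h_left=0, h_right=-1, diff=1 [OK], height=1
  node 46: h_left=-1, h_right=-1, diff=0 [OK], height=0
  node 41: h_left=1, h_right=0, diff=1 [OK], height=2
  node 26: h_left=2, h_right=2, diff=0 [OK], height=3
All nodes satisfy the balance condition.
Result: Balanced


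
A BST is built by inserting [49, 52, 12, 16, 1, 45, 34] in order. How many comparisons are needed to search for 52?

Search path for 52: 49 -> 52
Found: True
Comparisons: 2


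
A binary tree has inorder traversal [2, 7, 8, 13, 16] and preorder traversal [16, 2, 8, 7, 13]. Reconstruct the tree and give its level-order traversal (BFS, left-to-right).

Inorder:  [2, 7, 8, 13, 16]
Preorder: [16, 2, 8, 7, 13]
Algorithm: preorder visits root first, so consume preorder in order;
for each root, split the current inorder slice at that value into
left-subtree inorder and right-subtree inorder, then recurse.
Recursive splits:
  root=16; inorder splits into left=[2, 7, 8, 13], right=[]
  root=2; inorder splits into left=[], right=[7, 8, 13]
  root=8; inorder splits into left=[7], right=[13]
  root=7; inorder splits into left=[], right=[]
  root=13; inorder splits into left=[], right=[]
Reconstructed level-order: [16, 2, 8, 7, 13]


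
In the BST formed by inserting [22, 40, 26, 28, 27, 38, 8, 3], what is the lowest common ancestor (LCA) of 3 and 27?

Tree insertion order: [22, 40, 26, 28, 27, 38, 8, 3]
Tree (level-order array): [22, 8, 40, 3, None, 26, None, None, None, None, 28, 27, 38]
In a BST, the LCA of p=3, q=27 is the first node v on the
root-to-leaf path with p <= v <= q (go left if both < v, right if both > v).
Walk from root:
  at 22: 3 <= 22 <= 27, this is the LCA
LCA = 22


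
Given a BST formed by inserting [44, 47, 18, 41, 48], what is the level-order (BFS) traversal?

Tree insertion order: [44, 47, 18, 41, 48]
Tree (level-order array): [44, 18, 47, None, 41, None, 48]
BFS from the root, enqueuing left then right child of each popped node:
  queue [44] -> pop 44, enqueue [18, 47], visited so far: [44]
  queue [18, 47] -> pop 18, enqueue [41], visited so far: [44, 18]
  queue [47, 41] -> pop 47, enqueue [48], visited so far: [44, 18, 47]
  queue [41, 48] -> pop 41, enqueue [none], visited so far: [44, 18, 47, 41]
  queue [48] -> pop 48, enqueue [none], visited so far: [44, 18, 47, 41, 48]
Result: [44, 18, 47, 41, 48]


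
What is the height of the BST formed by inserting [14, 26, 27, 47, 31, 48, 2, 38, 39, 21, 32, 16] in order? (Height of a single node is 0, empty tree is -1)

Insertion order: [14, 26, 27, 47, 31, 48, 2, 38, 39, 21, 32, 16]
Tree (level-order array): [14, 2, 26, None, None, 21, 27, 16, None, None, 47, None, None, 31, 48, None, 38, None, None, 32, 39]
Compute height bottom-up (empty subtree = -1):
  height(2) = 1 + max(-1, -1) = 0
  height(16) = 1 + max(-1, -1) = 0
  height(21) = 1 + max(0, -1) = 1
  height(32) = 1 + max(-1, -1) = 0
  height(39) = 1 + max(-1, -1) = 0
  height(38) = 1 + max(0, 0) = 1
  height(31) = 1 + max(-1, 1) = 2
  height(48) = 1 + max(-1, -1) = 0
  height(47) = 1 + max(2, 0) = 3
  height(27) = 1 + max(-1, 3) = 4
  height(26) = 1 + max(1, 4) = 5
  height(14) = 1 + max(0, 5) = 6
Height = 6


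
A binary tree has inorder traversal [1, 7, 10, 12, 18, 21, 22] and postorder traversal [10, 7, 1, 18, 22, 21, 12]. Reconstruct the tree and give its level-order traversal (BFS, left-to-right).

Inorder:   [1, 7, 10, 12, 18, 21, 22]
Postorder: [10, 7, 1, 18, 22, 21, 12]
Algorithm: postorder visits root last, so walk postorder right-to-left;
each value is the root of the current inorder slice — split it at that
value, recurse on the right subtree first, then the left.
Recursive splits:
  root=12; inorder splits into left=[1, 7, 10], right=[18, 21, 22]
  root=21; inorder splits into left=[18], right=[22]
  root=22; inorder splits into left=[], right=[]
  root=18; inorder splits into left=[], right=[]
  root=1; inorder splits into left=[], right=[7, 10]
  root=7; inorder splits into left=[], right=[10]
  root=10; inorder splits into left=[], right=[]
Reconstructed level-order: [12, 1, 21, 7, 18, 22, 10]


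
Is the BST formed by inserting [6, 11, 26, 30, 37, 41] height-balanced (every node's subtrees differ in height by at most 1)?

Tree (level-order array): [6, None, 11, None, 26, None, 30, None, 37, None, 41]
Definition: a tree is height-balanced if, at every node, |h(left) - h(right)| <= 1 (empty subtree has height -1).
Bottom-up per-node check:
  node 41: h_left=-1, h_right=-1, diff=0 [OK], height=0
  node 37: h_left=-1, h_right=0, diff=1 [OK], height=1
  node 30: h_left=-1, h_right=1, diff=2 [FAIL (|-1-1|=2 > 1)], height=2
  node 26: h_left=-1, h_right=2, diff=3 [FAIL (|-1-2|=3 > 1)], height=3
  node 11: h_left=-1, h_right=3, diff=4 [FAIL (|-1-3|=4 > 1)], height=4
  node 6: h_left=-1, h_right=4, diff=5 [FAIL (|-1-4|=5 > 1)], height=5
Node 30 violates the condition: |-1 - 1| = 2 > 1.
Result: Not balanced


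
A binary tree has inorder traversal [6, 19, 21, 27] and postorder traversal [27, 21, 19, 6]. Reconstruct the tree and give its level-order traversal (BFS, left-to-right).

Inorder:   [6, 19, 21, 27]
Postorder: [27, 21, 19, 6]
Algorithm: postorder visits root last, so walk postorder right-to-left;
each value is the root of the current inorder slice — split it at that
value, recurse on the right subtree first, then the left.
Recursive splits:
  root=6; inorder splits into left=[], right=[19, 21, 27]
  root=19; inorder splits into left=[], right=[21, 27]
  root=21; inorder splits into left=[], right=[27]
  root=27; inorder splits into left=[], right=[]
Reconstructed level-order: [6, 19, 21, 27]


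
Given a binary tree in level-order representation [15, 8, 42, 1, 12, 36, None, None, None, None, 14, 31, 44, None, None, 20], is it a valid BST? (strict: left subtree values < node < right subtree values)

Level-order array: [15, 8, 42, 1, 12, 36, None, None, None, None, 14, 31, 44, None, None, 20]
Validate using subtree bounds (lo, hi): at each node, require lo < value < hi,
then recurse left with hi=value and right with lo=value.
Preorder trace (stopping at first violation):
  at node 15 with bounds (-inf, +inf): OK
  at node 8 with bounds (-inf, 15): OK
  at node 1 with bounds (-inf, 8): OK
  at node 12 with bounds (8, 15): OK
  at node 14 with bounds (12, 15): OK
  at node 42 with bounds (15, +inf): OK
  at node 36 with bounds (15, 42): OK
  at node 31 with bounds (15, 36): OK
  at node 20 with bounds (15, 31): OK
  at node 44 with bounds (36, 42): VIOLATION
Node 44 violates its bound: not (36 < 44 < 42).
Result: Not a valid BST


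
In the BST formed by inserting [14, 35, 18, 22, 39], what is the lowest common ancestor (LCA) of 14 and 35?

Tree insertion order: [14, 35, 18, 22, 39]
Tree (level-order array): [14, None, 35, 18, 39, None, 22]
In a BST, the LCA of p=14, q=35 is the first node v on the
root-to-leaf path with p <= v <= q (go left if both < v, right if both > v).
Walk from root:
  at 14: 14 <= 14 <= 35, this is the LCA
LCA = 14


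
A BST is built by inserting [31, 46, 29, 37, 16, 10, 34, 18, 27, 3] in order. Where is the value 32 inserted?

Starting tree (level order): [31, 29, 46, 16, None, 37, None, 10, 18, 34, None, 3, None, None, 27]
Insertion path: 31 -> 46 -> 37 -> 34
Result: insert 32 as left child of 34
Final tree (level order): [31, 29, 46, 16, None, 37, None, 10, 18, 34, None, 3, None, None, 27, 32]


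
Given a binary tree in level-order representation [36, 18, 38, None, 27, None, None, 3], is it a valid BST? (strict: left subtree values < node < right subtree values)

Level-order array: [36, 18, 38, None, 27, None, None, 3]
Validate using subtree bounds (lo, hi): at each node, require lo < value < hi,
then recurse left with hi=value and right with lo=value.
Preorder trace (stopping at first violation):
  at node 36 with bounds (-inf, +inf): OK
  at node 18 with bounds (-inf, 36): OK
  at node 27 with bounds (18, 36): OK
  at node 3 with bounds (18, 27): VIOLATION
Node 3 violates its bound: not (18 < 3 < 27).
Result: Not a valid BST


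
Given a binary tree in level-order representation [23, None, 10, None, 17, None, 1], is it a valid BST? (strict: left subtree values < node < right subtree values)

Level-order array: [23, None, 10, None, 17, None, 1]
Validate using subtree bounds (lo, hi): at each node, require lo < value < hi,
then recurse left with hi=value and right with lo=value.
Preorder trace (stopping at first violation):
  at node 23 with bounds (-inf, +inf): OK
  at node 10 with bounds (23, +inf): VIOLATION
Node 10 violates its bound: not (23 < 10 < +inf).
Result: Not a valid BST


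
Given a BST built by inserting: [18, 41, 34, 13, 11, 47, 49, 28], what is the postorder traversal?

Tree insertion order: [18, 41, 34, 13, 11, 47, 49, 28]
Tree (level-order array): [18, 13, 41, 11, None, 34, 47, None, None, 28, None, None, 49]
Postorder traversal: [11, 13, 28, 34, 49, 47, 41, 18]


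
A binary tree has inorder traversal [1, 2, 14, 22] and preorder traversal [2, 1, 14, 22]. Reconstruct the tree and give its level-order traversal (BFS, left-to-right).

Inorder:  [1, 2, 14, 22]
Preorder: [2, 1, 14, 22]
Algorithm: preorder visits root first, so consume preorder in order;
for each root, split the current inorder slice at that value into
left-subtree inorder and right-subtree inorder, then recurse.
Recursive splits:
  root=2; inorder splits into left=[1], right=[14, 22]
  root=1; inorder splits into left=[], right=[]
  root=14; inorder splits into left=[], right=[22]
  root=22; inorder splits into left=[], right=[]
Reconstructed level-order: [2, 1, 14, 22]


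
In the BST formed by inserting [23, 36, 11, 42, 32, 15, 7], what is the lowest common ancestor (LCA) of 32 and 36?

Tree insertion order: [23, 36, 11, 42, 32, 15, 7]
Tree (level-order array): [23, 11, 36, 7, 15, 32, 42]
In a BST, the LCA of p=32, q=36 is the first node v on the
root-to-leaf path with p <= v <= q (go left if both < v, right if both > v).
Walk from root:
  at 23: both 32 and 36 > 23, go right
  at 36: 32 <= 36 <= 36, this is the LCA
LCA = 36


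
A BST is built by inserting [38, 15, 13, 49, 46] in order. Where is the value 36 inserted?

Starting tree (level order): [38, 15, 49, 13, None, 46]
Insertion path: 38 -> 15
Result: insert 36 as right child of 15
Final tree (level order): [38, 15, 49, 13, 36, 46]


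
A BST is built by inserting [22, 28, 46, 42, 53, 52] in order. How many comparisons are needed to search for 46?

Search path for 46: 22 -> 28 -> 46
Found: True
Comparisons: 3


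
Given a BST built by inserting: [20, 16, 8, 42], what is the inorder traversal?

Tree insertion order: [20, 16, 8, 42]
Tree (level-order array): [20, 16, 42, 8]
Inorder traversal: [8, 16, 20, 42]


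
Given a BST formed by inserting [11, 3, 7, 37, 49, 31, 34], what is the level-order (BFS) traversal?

Tree insertion order: [11, 3, 7, 37, 49, 31, 34]
Tree (level-order array): [11, 3, 37, None, 7, 31, 49, None, None, None, 34]
BFS from the root, enqueuing left then right child of each popped node:
  queue [11] -> pop 11, enqueue [3, 37], visited so far: [11]
  queue [3, 37] -> pop 3, enqueue [7], visited so far: [11, 3]
  queue [37, 7] -> pop 37, enqueue [31, 49], visited so far: [11, 3, 37]
  queue [7, 31, 49] -> pop 7, enqueue [none], visited so far: [11, 3, 37, 7]
  queue [31, 49] -> pop 31, enqueue [34], visited so far: [11, 3, 37, 7, 31]
  queue [49, 34] -> pop 49, enqueue [none], visited so far: [11, 3, 37, 7, 31, 49]
  queue [34] -> pop 34, enqueue [none], visited so far: [11, 3, 37, 7, 31, 49, 34]
Result: [11, 3, 37, 7, 31, 49, 34]


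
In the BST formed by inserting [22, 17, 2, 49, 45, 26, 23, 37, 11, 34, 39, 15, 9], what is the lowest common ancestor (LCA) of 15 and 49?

Tree insertion order: [22, 17, 2, 49, 45, 26, 23, 37, 11, 34, 39, 15, 9]
Tree (level-order array): [22, 17, 49, 2, None, 45, None, None, 11, 26, None, 9, 15, 23, 37, None, None, None, None, None, None, 34, 39]
In a BST, the LCA of p=15, q=49 is the first node v on the
root-to-leaf path with p <= v <= q (go left if both < v, right if both > v).
Walk from root:
  at 22: 15 <= 22 <= 49, this is the LCA
LCA = 22


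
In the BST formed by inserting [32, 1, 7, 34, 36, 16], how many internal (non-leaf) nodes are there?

Tree built from: [32, 1, 7, 34, 36, 16]
Tree (level-order array): [32, 1, 34, None, 7, None, 36, None, 16]
Rule: An internal node has at least one child.
Per-node child counts:
  node 32: 2 child(ren)
  node 1: 1 child(ren)
  node 7: 1 child(ren)
  node 16: 0 child(ren)
  node 34: 1 child(ren)
  node 36: 0 child(ren)
Matching nodes: [32, 1, 7, 34]
Count of internal (non-leaf) nodes: 4


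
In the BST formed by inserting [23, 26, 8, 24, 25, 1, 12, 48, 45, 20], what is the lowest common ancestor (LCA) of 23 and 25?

Tree insertion order: [23, 26, 8, 24, 25, 1, 12, 48, 45, 20]
Tree (level-order array): [23, 8, 26, 1, 12, 24, 48, None, None, None, 20, None, 25, 45]
In a BST, the LCA of p=23, q=25 is the first node v on the
root-to-leaf path with p <= v <= q (go left if both < v, right if both > v).
Walk from root:
  at 23: 23 <= 23 <= 25, this is the LCA
LCA = 23


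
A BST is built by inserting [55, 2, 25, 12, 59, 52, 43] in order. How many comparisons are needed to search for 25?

Search path for 25: 55 -> 2 -> 25
Found: True
Comparisons: 3


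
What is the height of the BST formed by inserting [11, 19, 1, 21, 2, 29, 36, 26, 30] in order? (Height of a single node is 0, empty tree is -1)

Insertion order: [11, 19, 1, 21, 2, 29, 36, 26, 30]
Tree (level-order array): [11, 1, 19, None, 2, None, 21, None, None, None, 29, 26, 36, None, None, 30]
Compute height bottom-up (empty subtree = -1):
  height(2) = 1 + max(-1, -1) = 0
  height(1) = 1 + max(-1, 0) = 1
  height(26) = 1 + max(-1, -1) = 0
  height(30) = 1 + max(-1, -1) = 0
  height(36) = 1 + max(0, -1) = 1
  height(29) = 1 + max(0, 1) = 2
  height(21) = 1 + max(-1, 2) = 3
  height(19) = 1 + max(-1, 3) = 4
  height(11) = 1 + max(1, 4) = 5
Height = 5


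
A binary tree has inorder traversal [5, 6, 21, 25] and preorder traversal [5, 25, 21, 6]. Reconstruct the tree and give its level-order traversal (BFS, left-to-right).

Inorder:  [5, 6, 21, 25]
Preorder: [5, 25, 21, 6]
Algorithm: preorder visits root first, so consume preorder in order;
for each root, split the current inorder slice at that value into
left-subtree inorder and right-subtree inorder, then recurse.
Recursive splits:
  root=5; inorder splits into left=[], right=[6, 21, 25]
  root=25; inorder splits into left=[6, 21], right=[]
  root=21; inorder splits into left=[6], right=[]
  root=6; inorder splits into left=[], right=[]
Reconstructed level-order: [5, 25, 21, 6]


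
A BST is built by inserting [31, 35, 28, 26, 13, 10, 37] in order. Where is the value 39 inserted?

Starting tree (level order): [31, 28, 35, 26, None, None, 37, 13, None, None, None, 10]
Insertion path: 31 -> 35 -> 37
Result: insert 39 as right child of 37
Final tree (level order): [31, 28, 35, 26, None, None, 37, 13, None, None, 39, 10]


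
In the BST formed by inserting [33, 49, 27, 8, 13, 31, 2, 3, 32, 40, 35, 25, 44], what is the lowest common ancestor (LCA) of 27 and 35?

Tree insertion order: [33, 49, 27, 8, 13, 31, 2, 3, 32, 40, 35, 25, 44]
Tree (level-order array): [33, 27, 49, 8, 31, 40, None, 2, 13, None, 32, 35, 44, None, 3, None, 25]
In a BST, the LCA of p=27, q=35 is the first node v on the
root-to-leaf path with p <= v <= q (go left if both < v, right if both > v).
Walk from root:
  at 33: 27 <= 33 <= 35, this is the LCA
LCA = 33


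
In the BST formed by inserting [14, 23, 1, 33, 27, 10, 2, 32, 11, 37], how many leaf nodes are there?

Tree built from: [14, 23, 1, 33, 27, 10, 2, 32, 11, 37]
Tree (level-order array): [14, 1, 23, None, 10, None, 33, 2, 11, 27, 37, None, None, None, None, None, 32]
Rule: A leaf has 0 children.
Per-node child counts:
  node 14: 2 child(ren)
  node 1: 1 child(ren)
  node 10: 2 child(ren)
  node 2: 0 child(ren)
  node 11: 0 child(ren)
  node 23: 1 child(ren)
  node 33: 2 child(ren)
  node 27: 1 child(ren)
  node 32: 0 child(ren)
  node 37: 0 child(ren)
Matching nodes: [2, 11, 32, 37]
Count of leaf nodes: 4


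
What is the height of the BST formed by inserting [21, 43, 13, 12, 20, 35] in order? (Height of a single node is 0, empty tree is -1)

Insertion order: [21, 43, 13, 12, 20, 35]
Tree (level-order array): [21, 13, 43, 12, 20, 35]
Compute height bottom-up (empty subtree = -1):
  height(12) = 1 + max(-1, -1) = 0
  height(20) = 1 + max(-1, -1) = 0
  height(13) = 1 + max(0, 0) = 1
  height(35) = 1 + max(-1, -1) = 0
  height(43) = 1 + max(0, -1) = 1
  height(21) = 1 + max(1, 1) = 2
Height = 2


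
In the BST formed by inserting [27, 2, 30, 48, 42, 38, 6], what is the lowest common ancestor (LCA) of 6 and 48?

Tree insertion order: [27, 2, 30, 48, 42, 38, 6]
Tree (level-order array): [27, 2, 30, None, 6, None, 48, None, None, 42, None, 38]
In a BST, the LCA of p=6, q=48 is the first node v on the
root-to-leaf path with p <= v <= q (go left if both < v, right if both > v).
Walk from root:
  at 27: 6 <= 27 <= 48, this is the LCA
LCA = 27


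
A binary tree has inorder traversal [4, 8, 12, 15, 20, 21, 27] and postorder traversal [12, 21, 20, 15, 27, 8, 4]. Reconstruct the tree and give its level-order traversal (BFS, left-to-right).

Inorder:   [4, 8, 12, 15, 20, 21, 27]
Postorder: [12, 21, 20, 15, 27, 8, 4]
Algorithm: postorder visits root last, so walk postorder right-to-left;
each value is the root of the current inorder slice — split it at that
value, recurse on the right subtree first, then the left.
Recursive splits:
  root=4; inorder splits into left=[], right=[8, 12, 15, 20, 21, 27]
  root=8; inorder splits into left=[], right=[12, 15, 20, 21, 27]
  root=27; inorder splits into left=[12, 15, 20, 21], right=[]
  root=15; inorder splits into left=[12], right=[20, 21]
  root=20; inorder splits into left=[], right=[21]
  root=21; inorder splits into left=[], right=[]
  root=12; inorder splits into left=[], right=[]
Reconstructed level-order: [4, 8, 27, 15, 12, 20, 21]


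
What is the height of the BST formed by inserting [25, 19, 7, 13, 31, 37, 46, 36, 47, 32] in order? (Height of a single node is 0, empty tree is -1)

Insertion order: [25, 19, 7, 13, 31, 37, 46, 36, 47, 32]
Tree (level-order array): [25, 19, 31, 7, None, None, 37, None, 13, 36, 46, None, None, 32, None, None, 47]
Compute height bottom-up (empty subtree = -1):
  height(13) = 1 + max(-1, -1) = 0
  height(7) = 1 + max(-1, 0) = 1
  height(19) = 1 + max(1, -1) = 2
  height(32) = 1 + max(-1, -1) = 0
  height(36) = 1 + max(0, -1) = 1
  height(47) = 1 + max(-1, -1) = 0
  height(46) = 1 + max(-1, 0) = 1
  height(37) = 1 + max(1, 1) = 2
  height(31) = 1 + max(-1, 2) = 3
  height(25) = 1 + max(2, 3) = 4
Height = 4


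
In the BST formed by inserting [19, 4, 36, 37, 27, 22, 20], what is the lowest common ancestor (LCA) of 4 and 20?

Tree insertion order: [19, 4, 36, 37, 27, 22, 20]
Tree (level-order array): [19, 4, 36, None, None, 27, 37, 22, None, None, None, 20]
In a BST, the LCA of p=4, q=20 is the first node v on the
root-to-leaf path with p <= v <= q (go left if both < v, right if both > v).
Walk from root:
  at 19: 4 <= 19 <= 20, this is the LCA
LCA = 19


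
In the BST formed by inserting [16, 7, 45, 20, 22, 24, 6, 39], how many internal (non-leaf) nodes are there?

Tree built from: [16, 7, 45, 20, 22, 24, 6, 39]
Tree (level-order array): [16, 7, 45, 6, None, 20, None, None, None, None, 22, None, 24, None, 39]
Rule: An internal node has at least one child.
Per-node child counts:
  node 16: 2 child(ren)
  node 7: 1 child(ren)
  node 6: 0 child(ren)
  node 45: 1 child(ren)
  node 20: 1 child(ren)
  node 22: 1 child(ren)
  node 24: 1 child(ren)
  node 39: 0 child(ren)
Matching nodes: [16, 7, 45, 20, 22, 24]
Count of internal (non-leaf) nodes: 6


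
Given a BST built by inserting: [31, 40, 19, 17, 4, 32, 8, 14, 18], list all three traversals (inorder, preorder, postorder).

Tree insertion order: [31, 40, 19, 17, 4, 32, 8, 14, 18]
Tree (level-order array): [31, 19, 40, 17, None, 32, None, 4, 18, None, None, None, 8, None, None, None, 14]
Inorder (L, root, R): [4, 8, 14, 17, 18, 19, 31, 32, 40]
Preorder (root, L, R): [31, 19, 17, 4, 8, 14, 18, 40, 32]
Postorder (L, R, root): [14, 8, 4, 18, 17, 19, 32, 40, 31]


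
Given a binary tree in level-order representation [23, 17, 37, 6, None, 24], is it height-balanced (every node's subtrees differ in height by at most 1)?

Tree (level-order array): [23, 17, 37, 6, None, 24]
Definition: a tree is height-balanced if, at every node, |h(left) - h(right)| <= 1 (empty subtree has height -1).
Bottom-up per-node check:
  node 6: h_left=-1, h_right=-1, diff=0 [OK], height=0
  node 17: h_left=0, h_right=-1, diff=1 [OK], height=1
  node 24: h_left=-1, h_right=-1, diff=0 [OK], height=0
  node 37: h_left=0, h_right=-1, diff=1 [OK], height=1
  node 23: h_left=1, h_right=1, diff=0 [OK], height=2
All nodes satisfy the balance condition.
Result: Balanced


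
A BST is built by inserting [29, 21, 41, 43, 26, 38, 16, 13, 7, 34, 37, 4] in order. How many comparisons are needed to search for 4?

Search path for 4: 29 -> 21 -> 16 -> 13 -> 7 -> 4
Found: True
Comparisons: 6


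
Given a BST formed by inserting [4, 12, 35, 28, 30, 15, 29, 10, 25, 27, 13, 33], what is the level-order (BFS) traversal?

Tree insertion order: [4, 12, 35, 28, 30, 15, 29, 10, 25, 27, 13, 33]
Tree (level-order array): [4, None, 12, 10, 35, None, None, 28, None, 15, 30, 13, 25, 29, 33, None, None, None, 27]
BFS from the root, enqueuing left then right child of each popped node:
  queue [4] -> pop 4, enqueue [12], visited so far: [4]
  queue [12] -> pop 12, enqueue [10, 35], visited so far: [4, 12]
  queue [10, 35] -> pop 10, enqueue [none], visited so far: [4, 12, 10]
  queue [35] -> pop 35, enqueue [28], visited so far: [4, 12, 10, 35]
  queue [28] -> pop 28, enqueue [15, 30], visited so far: [4, 12, 10, 35, 28]
  queue [15, 30] -> pop 15, enqueue [13, 25], visited so far: [4, 12, 10, 35, 28, 15]
  queue [30, 13, 25] -> pop 30, enqueue [29, 33], visited so far: [4, 12, 10, 35, 28, 15, 30]
  queue [13, 25, 29, 33] -> pop 13, enqueue [none], visited so far: [4, 12, 10, 35, 28, 15, 30, 13]
  queue [25, 29, 33] -> pop 25, enqueue [27], visited so far: [4, 12, 10, 35, 28, 15, 30, 13, 25]
  queue [29, 33, 27] -> pop 29, enqueue [none], visited so far: [4, 12, 10, 35, 28, 15, 30, 13, 25, 29]
  queue [33, 27] -> pop 33, enqueue [none], visited so far: [4, 12, 10, 35, 28, 15, 30, 13, 25, 29, 33]
  queue [27] -> pop 27, enqueue [none], visited so far: [4, 12, 10, 35, 28, 15, 30, 13, 25, 29, 33, 27]
Result: [4, 12, 10, 35, 28, 15, 30, 13, 25, 29, 33, 27]


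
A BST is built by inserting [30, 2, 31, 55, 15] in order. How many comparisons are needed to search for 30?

Search path for 30: 30
Found: True
Comparisons: 1


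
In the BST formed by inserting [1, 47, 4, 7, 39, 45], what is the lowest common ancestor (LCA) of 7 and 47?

Tree insertion order: [1, 47, 4, 7, 39, 45]
Tree (level-order array): [1, None, 47, 4, None, None, 7, None, 39, None, 45]
In a BST, the LCA of p=7, q=47 is the first node v on the
root-to-leaf path with p <= v <= q (go left if both < v, right if both > v).
Walk from root:
  at 1: both 7 and 47 > 1, go right
  at 47: 7 <= 47 <= 47, this is the LCA
LCA = 47


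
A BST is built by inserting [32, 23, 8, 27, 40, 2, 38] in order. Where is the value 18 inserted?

Starting tree (level order): [32, 23, 40, 8, 27, 38, None, 2]
Insertion path: 32 -> 23 -> 8
Result: insert 18 as right child of 8
Final tree (level order): [32, 23, 40, 8, 27, 38, None, 2, 18]


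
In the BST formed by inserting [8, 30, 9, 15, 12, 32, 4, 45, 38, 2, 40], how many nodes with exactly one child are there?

Tree built from: [8, 30, 9, 15, 12, 32, 4, 45, 38, 2, 40]
Tree (level-order array): [8, 4, 30, 2, None, 9, 32, None, None, None, 15, None, 45, 12, None, 38, None, None, None, None, 40]
Rule: These are nodes with exactly 1 non-null child.
Per-node child counts:
  node 8: 2 child(ren)
  node 4: 1 child(ren)
  node 2: 0 child(ren)
  node 30: 2 child(ren)
  node 9: 1 child(ren)
  node 15: 1 child(ren)
  node 12: 0 child(ren)
  node 32: 1 child(ren)
  node 45: 1 child(ren)
  node 38: 1 child(ren)
  node 40: 0 child(ren)
Matching nodes: [4, 9, 15, 32, 45, 38]
Count of nodes with exactly one child: 6


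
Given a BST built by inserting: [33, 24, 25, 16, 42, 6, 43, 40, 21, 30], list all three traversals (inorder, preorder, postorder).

Tree insertion order: [33, 24, 25, 16, 42, 6, 43, 40, 21, 30]
Tree (level-order array): [33, 24, 42, 16, 25, 40, 43, 6, 21, None, 30]
Inorder (L, root, R): [6, 16, 21, 24, 25, 30, 33, 40, 42, 43]
Preorder (root, L, R): [33, 24, 16, 6, 21, 25, 30, 42, 40, 43]
Postorder (L, R, root): [6, 21, 16, 30, 25, 24, 40, 43, 42, 33]


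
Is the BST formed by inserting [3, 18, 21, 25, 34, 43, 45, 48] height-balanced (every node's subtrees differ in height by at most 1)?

Tree (level-order array): [3, None, 18, None, 21, None, 25, None, 34, None, 43, None, 45, None, 48]
Definition: a tree is height-balanced if, at every node, |h(left) - h(right)| <= 1 (empty subtree has height -1).
Bottom-up per-node check:
  node 48: h_left=-1, h_right=-1, diff=0 [OK], height=0
  node 45: h_left=-1, h_right=0, diff=1 [OK], height=1
  node 43: h_left=-1, h_right=1, diff=2 [FAIL (|-1-1|=2 > 1)], height=2
  node 34: h_left=-1, h_right=2, diff=3 [FAIL (|-1-2|=3 > 1)], height=3
  node 25: h_left=-1, h_right=3, diff=4 [FAIL (|-1-3|=4 > 1)], height=4
  node 21: h_left=-1, h_right=4, diff=5 [FAIL (|-1-4|=5 > 1)], height=5
  node 18: h_left=-1, h_right=5, diff=6 [FAIL (|-1-5|=6 > 1)], height=6
  node 3: h_left=-1, h_right=6, diff=7 [FAIL (|-1-6|=7 > 1)], height=7
Node 43 violates the condition: |-1 - 1| = 2 > 1.
Result: Not balanced


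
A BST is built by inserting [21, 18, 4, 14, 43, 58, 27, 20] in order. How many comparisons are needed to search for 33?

Search path for 33: 21 -> 43 -> 27
Found: False
Comparisons: 3


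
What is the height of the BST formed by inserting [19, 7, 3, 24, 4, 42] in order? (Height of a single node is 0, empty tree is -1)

Insertion order: [19, 7, 3, 24, 4, 42]
Tree (level-order array): [19, 7, 24, 3, None, None, 42, None, 4]
Compute height bottom-up (empty subtree = -1):
  height(4) = 1 + max(-1, -1) = 0
  height(3) = 1 + max(-1, 0) = 1
  height(7) = 1 + max(1, -1) = 2
  height(42) = 1 + max(-1, -1) = 0
  height(24) = 1 + max(-1, 0) = 1
  height(19) = 1 + max(2, 1) = 3
Height = 3


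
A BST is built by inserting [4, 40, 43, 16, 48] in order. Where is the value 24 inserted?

Starting tree (level order): [4, None, 40, 16, 43, None, None, None, 48]
Insertion path: 4 -> 40 -> 16
Result: insert 24 as right child of 16
Final tree (level order): [4, None, 40, 16, 43, None, 24, None, 48]


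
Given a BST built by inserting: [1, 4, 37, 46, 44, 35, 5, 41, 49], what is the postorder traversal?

Tree insertion order: [1, 4, 37, 46, 44, 35, 5, 41, 49]
Tree (level-order array): [1, None, 4, None, 37, 35, 46, 5, None, 44, 49, None, None, 41]
Postorder traversal: [5, 35, 41, 44, 49, 46, 37, 4, 1]


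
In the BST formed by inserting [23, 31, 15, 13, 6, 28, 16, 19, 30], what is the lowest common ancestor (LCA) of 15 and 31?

Tree insertion order: [23, 31, 15, 13, 6, 28, 16, 19, 30]
Tree (level-order array): [23, 15, 31, 13, 16, 28, None, 6, None, None, 19, None, 30]
In a BST, the LCA of p=15, q=31 is the first node v on the
root-to-leaf path with p <= v <= q (go left if both < v, right if both > v).
Walk from root:
  at 23: 15 <= 23 <= 31, this is the LCA
LCA = 23


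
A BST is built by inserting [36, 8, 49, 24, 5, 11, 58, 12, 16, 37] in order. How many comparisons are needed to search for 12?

Search path for 12: 36 -> 8 -> 24 -> 11 -> 12
Found: True
Comparisons: 5


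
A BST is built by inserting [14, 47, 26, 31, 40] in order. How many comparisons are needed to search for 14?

Search path for 14: 14
Found: True
Comparisons: 1


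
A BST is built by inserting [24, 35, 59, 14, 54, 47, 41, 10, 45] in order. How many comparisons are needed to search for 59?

Search path for 59: 24 -> 35 -> 59
Found: True
Comparisons: 3


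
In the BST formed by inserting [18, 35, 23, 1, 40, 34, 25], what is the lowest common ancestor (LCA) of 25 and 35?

Tree insertion order: [18, 35, 23, 1, 40, 34, 25]
Tree (level-order array): [18, 1, 35, None, None, 23, 40, None, 34, None, None, 25]
In a BST, the LCA of p=25, q=35 is the first node v on the
root-to-leaf path with p <= v <= q (go left if both < v, right if both > v).
Walk from root:
  at 18: both 25 and 35 > 18, go right
  at 35: 25 <= 35 <= 35, this is the LCA
LCA = 35
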